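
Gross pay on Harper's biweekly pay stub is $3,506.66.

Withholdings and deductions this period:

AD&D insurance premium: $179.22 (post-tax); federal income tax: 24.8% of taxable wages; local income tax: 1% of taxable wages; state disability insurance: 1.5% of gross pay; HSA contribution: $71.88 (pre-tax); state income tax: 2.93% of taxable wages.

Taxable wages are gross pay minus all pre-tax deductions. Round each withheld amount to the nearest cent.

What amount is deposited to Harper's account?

HSA contribution: $71.88
Taxable wages = $3,506.66 − $71.88 = $3,434.78
State income tax: $3,434.78 × 0.0293 = $100.64
Local income tax: $3,434.78 × 0.01 = $34.35
Federal income tax: $3,434.78 × 0.248 = $851.83
State disability insurance: $3,506.66 × 0.015 = $52.60
AD&D insurance premium: $179.22
Total deductions = $71.88 + $100.64 + $34.35 + $851.83 + $52.60 + $179.22 = $1,290.52
Net pay = $3,506.66 − $1,290.52 = $2,216.14

$2,216.14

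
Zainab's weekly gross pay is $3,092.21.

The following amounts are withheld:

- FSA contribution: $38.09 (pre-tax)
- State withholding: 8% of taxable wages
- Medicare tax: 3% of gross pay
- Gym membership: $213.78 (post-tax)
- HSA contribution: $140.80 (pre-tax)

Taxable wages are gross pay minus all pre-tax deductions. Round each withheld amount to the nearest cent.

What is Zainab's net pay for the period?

HSA contribution: $140.80
FSA contribution: $38.09
Pre-tax total = $140.80 + $38.09 = $178.89
Taxable wages = $3,092.21 − $178.89 = $2,913.32
State withholding: $2,913.32 × 0.08 = $233.07
Medicare tax: $3,092.21 × 0.03 = $92.77
Gym membership: $213.78
Total deductions = $140.80 + $38.09 + $233.07 + $92.77 + $213.78 = $718.51
Net pay = $3,092.21 − $718.51 = $2,373.70

$2,373.70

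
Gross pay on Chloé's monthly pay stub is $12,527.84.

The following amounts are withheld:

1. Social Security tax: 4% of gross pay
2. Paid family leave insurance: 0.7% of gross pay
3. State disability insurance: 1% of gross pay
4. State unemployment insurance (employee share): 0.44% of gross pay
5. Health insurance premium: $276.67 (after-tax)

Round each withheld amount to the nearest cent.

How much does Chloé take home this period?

State disability insurance: $12,527.84 × 0.01 = $125.28
State unemployment insurance (employee share): $12,527.84 × 0.0044 = $55.12
Paid family leave insurance: $12,527.84 × 0.007 = $87.69
Social Security tax: $12,527.84 × 0.04 = $501.11
Health insurance premium: $276.67
Total deductions = $125.28 + $55.12 + $87.69 + $501.11 + $276.67 = $1,045.87
Net pay = $12,527.84 − $1,045.87 = $11,481.97

$11,481.97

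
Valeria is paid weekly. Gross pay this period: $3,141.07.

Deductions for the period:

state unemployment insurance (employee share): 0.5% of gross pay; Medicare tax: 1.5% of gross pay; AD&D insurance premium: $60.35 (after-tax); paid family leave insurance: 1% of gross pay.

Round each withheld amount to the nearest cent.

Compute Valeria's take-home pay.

Medicare tax: $3,141.07 × 0.015 = $47.12
State unemployment insurance (employee share): $3,141.07 × 0.005 = $15.71
Paid family leave insurance: $3,141.07 × 0.01 = $31.41
AD&D insurance premium: $60.35
Total deductions = $47.12 + $15.71 + $31.41 + $60.35 = $154.59
Net pay = $3,141.07 − $154.59 = $2,986.48

$2,986.48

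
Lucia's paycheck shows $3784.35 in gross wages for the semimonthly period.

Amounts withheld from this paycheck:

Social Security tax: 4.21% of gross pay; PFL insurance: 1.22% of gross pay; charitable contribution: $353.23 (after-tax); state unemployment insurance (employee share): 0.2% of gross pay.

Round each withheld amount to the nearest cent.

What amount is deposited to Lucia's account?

$3218.06

State unemployment insurance (employee share): $3784.35 × 0.002 = $7.57
PFL insurance: $3784.35 × 0.0122 = $46.17
Social Security tax: $3784.35 × 0.0421 = $159.32
Charitable contribution: $353.23
Total deductions = $7.57 + $46.17 + $159.32 + $353.23 = $566.29
Net pay = $3784.35 − $566.29 = $3218.06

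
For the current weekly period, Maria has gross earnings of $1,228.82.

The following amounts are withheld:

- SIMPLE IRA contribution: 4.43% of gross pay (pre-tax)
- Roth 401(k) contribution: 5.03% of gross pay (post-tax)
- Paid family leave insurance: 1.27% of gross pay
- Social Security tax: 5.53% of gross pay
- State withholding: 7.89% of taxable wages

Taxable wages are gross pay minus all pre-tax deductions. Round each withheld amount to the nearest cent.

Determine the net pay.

$936.35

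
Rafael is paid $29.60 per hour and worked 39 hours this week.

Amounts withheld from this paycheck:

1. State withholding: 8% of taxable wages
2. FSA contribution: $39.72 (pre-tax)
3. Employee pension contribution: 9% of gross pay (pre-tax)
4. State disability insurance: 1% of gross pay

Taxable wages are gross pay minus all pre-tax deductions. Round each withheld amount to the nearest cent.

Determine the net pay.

$918.38

Gross pay: 39 × $29.60 = $1,154.40
Employee pension contribution: $1,154.40 × 0.09 = $103.90
FSA contribution: $39.72
Pre-tax total = $103.90 + $39.72 = $143.62
Taxable wages = $1,154.40 − $143.62 = $1,010.78
State withholding: $1,010.78 × 0.08 = $80.86
State disability insurance: $1,154.40 × 0.01 = $11.54
Total deductions = $103.90 + $39.72 + $80.86 + $11.54 = $236.02
Net pay = $1,154.40 − $236.02 = $918.38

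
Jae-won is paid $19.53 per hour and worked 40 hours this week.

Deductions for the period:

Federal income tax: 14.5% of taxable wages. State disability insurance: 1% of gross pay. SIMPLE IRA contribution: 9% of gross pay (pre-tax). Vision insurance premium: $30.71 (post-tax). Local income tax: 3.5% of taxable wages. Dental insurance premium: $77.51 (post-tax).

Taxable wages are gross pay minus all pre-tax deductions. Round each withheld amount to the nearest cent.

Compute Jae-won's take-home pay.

Gross pay: 40 × $19.53 = $781.20
SIMPLE IRA contribution: $781.20 × 0.09 = $70.31
Taxable wages = $781.20 − $70.31 = $710.89
Federal income tax: $710.89 × 0.145 = $103.08
Local income tax: $710.89 × 0.035 = $24.88
State disability insurance: $781.20 × 0.01 = $7.81
Dental insurance premium: $77.51
Vision insurance premium: $30.71
Total deductions = $70.31 + $103.08 + $24.88 + $7.81 + $77.51 + $30.71 = $314.30
Net pay = $781.20 − $314.30 = $466.90

$466.90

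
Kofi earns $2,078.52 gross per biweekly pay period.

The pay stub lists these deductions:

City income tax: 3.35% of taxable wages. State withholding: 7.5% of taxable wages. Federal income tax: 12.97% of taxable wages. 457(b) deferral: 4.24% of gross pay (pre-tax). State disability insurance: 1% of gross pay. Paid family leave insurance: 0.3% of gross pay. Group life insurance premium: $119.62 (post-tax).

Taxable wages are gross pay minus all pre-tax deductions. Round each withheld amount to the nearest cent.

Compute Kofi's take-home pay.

$1,369.63

457(b) deferral: $2,078.52 × 0.0424 = $88.13
Taxable wages = $2,078.52 − $88.13 = $1,990.39
Federal income tax: $1,990.39 × 0.1297 = $258.15
City income tax: $1,990.39 × 0.0335 = $66.68
State withholding: $1,990.39 × 0.075 = $149.28
Paid family leave insurance: $2,078.52 × 0.003 = $6.24
State disability insurance: $2,078.52 × 0.01 = $20.79
Group life insurance premium: $119.62
Total deductions = $88.13 + $258.15 + $66.68 + $149.28 + $6.24 + $20.79 + $119.62 = $708.89
Net pay = $2,078.52 − $708.89 = $1,369.63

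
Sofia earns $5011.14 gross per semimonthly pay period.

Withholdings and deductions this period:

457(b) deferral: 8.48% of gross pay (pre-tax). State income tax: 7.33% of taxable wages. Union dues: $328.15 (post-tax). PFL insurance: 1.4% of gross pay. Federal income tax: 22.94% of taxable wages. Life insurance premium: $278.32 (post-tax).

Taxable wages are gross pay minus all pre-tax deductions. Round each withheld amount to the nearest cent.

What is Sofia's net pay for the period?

$2521.33

457(b) deferral: $5011.14 × 0.0848 = $424.94
Taxable wages = $5011.14 − $424.94 = $4586.20
State income tax: $4586.20 × 0.0733 = $336.17
Federal income tax: $4586.20 × 0.2294 = $1052.07
PFL insurance: $5011.14 × 0.014 = $70.16
Life insurance premium: $278.32
Union dues: $328.15
Total deductions = $424.94 + $336.17 + $1052.07 + $70.16 + $278.32 + $328.15 = $2489.81
Net pay = $5011.14 − $2489.81 = $2521.33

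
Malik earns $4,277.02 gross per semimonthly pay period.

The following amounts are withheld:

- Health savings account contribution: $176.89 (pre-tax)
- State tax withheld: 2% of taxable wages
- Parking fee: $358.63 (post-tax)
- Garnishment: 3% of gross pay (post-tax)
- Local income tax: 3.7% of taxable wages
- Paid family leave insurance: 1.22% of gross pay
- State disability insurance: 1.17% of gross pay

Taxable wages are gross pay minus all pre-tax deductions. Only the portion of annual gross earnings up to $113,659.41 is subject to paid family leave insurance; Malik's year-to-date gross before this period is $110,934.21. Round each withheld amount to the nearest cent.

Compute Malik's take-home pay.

$3,296.20

Health savings account contribution: $176.89
Taxable wages = $4,277.02 − $176.89 = $4,100.13
State tax withheld: $4,100.13 × 0.02 = $82.00
Local income tax: $4,100.13 × 0.037 = $151.70
Paid family leave insurance: only $113,659.41 − $110,934.21 = $2,725.20 of this check is subject → $2,725.20 × 0.0122 = $33.25
State disability insurance: $4,277.02 × 0.0117 = $50.04
Parking fee: $358.63
Garnishment: $4,277.02 × 0.03 = $128.31
Total deductions = $176.89 + $82.00 + $151.70 + $33.25 + $50.04 + $358.63 + $128.31 = $980.82
Net pay = $4,277.02 − $980.82 = $3,296.20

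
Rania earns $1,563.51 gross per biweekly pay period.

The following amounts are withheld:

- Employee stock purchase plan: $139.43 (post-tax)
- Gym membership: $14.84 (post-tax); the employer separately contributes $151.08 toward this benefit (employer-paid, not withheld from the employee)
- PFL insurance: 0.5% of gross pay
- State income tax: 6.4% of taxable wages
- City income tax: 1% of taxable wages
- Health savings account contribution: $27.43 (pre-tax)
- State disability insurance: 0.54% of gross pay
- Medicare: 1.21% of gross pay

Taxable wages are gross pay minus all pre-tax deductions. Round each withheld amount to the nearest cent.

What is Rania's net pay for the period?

$1,232.96

Health savings account contribution: $27.43
Taxable wages = $1,563.51 − $27.43 = $1,536.08
City income tax: $1,536.08 × 0.01 = $15.36
State income tax: $1,536.08 × 0.064 = $98.31
State disability insurance: $1,563.51 × 0.0054 = $8.44
Medicare: $1,563.51 × 0.0121 = $18.92
PFL insurance: $1,563.51 × 0.005 = $7.82
Gym membership: $14.84
Employee stock purchase plan: $139.43
(Employer's $151.08 toward gym membership is not withheld from the employee.)
Total deductions = $27.43 + $15.36 + $98.31 + $8.44 + $18.92 + $7.82 + $14.84 + $139.43 = $330.55
Net pay = $1,563.51 − $330.55 = $1,232.96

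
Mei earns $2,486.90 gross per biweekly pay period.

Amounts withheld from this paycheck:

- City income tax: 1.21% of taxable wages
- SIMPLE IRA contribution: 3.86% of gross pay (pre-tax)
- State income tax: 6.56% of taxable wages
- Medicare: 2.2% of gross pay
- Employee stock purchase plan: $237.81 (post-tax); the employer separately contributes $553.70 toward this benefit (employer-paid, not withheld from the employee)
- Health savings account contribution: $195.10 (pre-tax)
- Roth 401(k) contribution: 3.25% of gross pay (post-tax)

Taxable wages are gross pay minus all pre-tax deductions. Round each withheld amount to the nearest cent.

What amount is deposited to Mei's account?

$1,651.85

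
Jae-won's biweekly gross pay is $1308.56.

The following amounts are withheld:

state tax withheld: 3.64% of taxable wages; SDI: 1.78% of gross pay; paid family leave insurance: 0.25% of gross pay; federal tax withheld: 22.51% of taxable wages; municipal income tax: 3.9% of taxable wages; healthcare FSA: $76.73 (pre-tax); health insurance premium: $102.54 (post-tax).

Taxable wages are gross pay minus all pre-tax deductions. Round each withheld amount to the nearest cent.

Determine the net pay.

Healthcare FSA: $76.73
Taxable wages = $1308.56 − $76.73 = $1231.83
Federal tax withheld: $1231.83 × 0.2251 = $277.28
State tax withheld: $1231.83 × 0.0364 = $44.84
Municipal income tax: $1231.83 × 0.039 = $48.04
Paid family leave insurance: $1308.56 × 0.0025 = $3.27
SDI: $1308.56 × 0.0178 = $23.29
Health insurance premium: $102.54
Total deductions = $76.73 + $277.28 + $44.84 + $48.04 + $3.27 + $23.29 + $102.54 = $575.99
Net pay = $1308.56 − $575.99 = $732.57

$732.57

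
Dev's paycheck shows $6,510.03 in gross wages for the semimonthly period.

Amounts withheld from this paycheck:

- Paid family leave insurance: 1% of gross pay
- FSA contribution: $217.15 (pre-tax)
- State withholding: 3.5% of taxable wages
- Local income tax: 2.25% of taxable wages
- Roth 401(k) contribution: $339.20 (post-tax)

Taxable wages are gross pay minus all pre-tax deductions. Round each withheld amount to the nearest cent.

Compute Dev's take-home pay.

FSA contribution: $217.15
Taxable wages = $6,510.03 − $217.15 = $6,292.88
State withholding: $6,292.88 × 0.035 = $220.25
Local income tax: $6,292.88 × 0.0225 = $141.59
Paid family leave insurance: $6,510.03 × 0.01 = $65.10
Roth 401(k) contribution: $339.20
Total deductions = $217.15 + $220.25 + $141.59 + $65.10 + $339.20 = $983.29
Net pay = $6,510.03 − $983.29 = $5,526.74

$5,526.74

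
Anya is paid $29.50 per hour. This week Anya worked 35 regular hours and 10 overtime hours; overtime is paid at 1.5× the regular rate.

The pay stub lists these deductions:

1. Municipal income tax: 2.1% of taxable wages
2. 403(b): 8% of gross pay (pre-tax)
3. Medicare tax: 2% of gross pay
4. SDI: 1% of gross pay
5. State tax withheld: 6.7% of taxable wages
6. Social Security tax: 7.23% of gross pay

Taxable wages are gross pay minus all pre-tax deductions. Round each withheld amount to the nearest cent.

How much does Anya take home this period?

$1,086.69

Regular pay: 35 × $29.50 = $1,032.50
Overtime pay: 10 × $29.50 × 1.5 = $442.50
Gross pay = $1,032.50 + $442.50 = $1,475.00
403(b): $1,475.00 × 0.08 = $118.00
Taxable wages = $1,475.00 − $118.00 = $1,357.00
State tax withheld: $1,357.00 × 0.067 = $90.92
Municipal income tax: $1,357.00 × 0.021 = $28.50
SDI: $1,475.00 × 0.01 = $14.75
Social Security tax: $1,475.00 × 0.0723 = $106.64
Medicare tax: $1,475.00 × 0.02 = $29.50
Total deductions = $118.00 + $90.92 + $28.50 + $14.75 + $106.64 + $29.50 = $388.31
Net pay = $1,475.00 − $388.31 = $1,086.69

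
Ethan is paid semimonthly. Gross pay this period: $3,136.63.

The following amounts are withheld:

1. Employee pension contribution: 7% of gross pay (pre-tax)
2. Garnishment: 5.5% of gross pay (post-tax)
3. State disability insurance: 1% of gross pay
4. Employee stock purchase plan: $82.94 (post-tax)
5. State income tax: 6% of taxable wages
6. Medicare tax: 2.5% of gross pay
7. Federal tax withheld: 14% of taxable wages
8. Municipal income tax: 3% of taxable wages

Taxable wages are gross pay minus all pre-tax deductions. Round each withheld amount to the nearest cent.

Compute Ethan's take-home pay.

$1,880.91

Employee pension contribution: $3,136.63 × 0.07 = $219.56
Taxable wages = $3,136.63 − $219.56 = $2,917.07
Federal tax withheld: $2,917.07 × 0.14 = $408.39
State income tax: $2,917.07 × 0.06 = $175.02
Municipal income tax: $2,917.07 × 0.03 = $87.51
State disability insurance: $3,136.63 × 0.01 = $31.37
Medicare tax: $3,136.63 × 0.025 = $78.42
Employee stock purchase plan: $82.94
Garnishment: $3,136.63 × 0.055 = $172.51
Total deductions = $219.56 + $408.39 + $175.02 + $87.51 + $31.37 + $78.42 + $82.94 + $172.51 = $1,255.72
Net pay = $3,136.63 − $1,255.72 = $1,880.91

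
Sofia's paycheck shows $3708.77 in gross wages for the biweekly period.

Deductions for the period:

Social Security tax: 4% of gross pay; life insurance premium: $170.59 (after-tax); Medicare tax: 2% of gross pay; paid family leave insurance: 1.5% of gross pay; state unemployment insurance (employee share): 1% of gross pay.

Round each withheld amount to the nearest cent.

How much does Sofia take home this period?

Medicare tax: $3708.77 × 0.02 = $74.18
Paid family leave insurance: $3708.77 × 0.015 = $55.63
Social Security tax: $3708.77 × 0.04 = $148.35
State unemployment insurance (employee share): $3708.77 × 0.01 = $37.09
Life insurance premium: $170.59
Total deductions = $74.18 + $55.63 + $148.35 + $37.09 + $170.59 = $485.84
Net pay = $3708.77 − $485.84 = $3222.93

$3222.93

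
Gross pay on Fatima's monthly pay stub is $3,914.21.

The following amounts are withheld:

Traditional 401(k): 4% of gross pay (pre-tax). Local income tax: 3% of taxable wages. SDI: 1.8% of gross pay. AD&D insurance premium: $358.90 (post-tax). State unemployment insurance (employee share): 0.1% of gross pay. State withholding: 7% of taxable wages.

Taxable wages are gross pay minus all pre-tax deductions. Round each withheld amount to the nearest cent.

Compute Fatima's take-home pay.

Traditional 401(k): $3,914.21 × 0.04 = $156.57
Taxable wages = $3,914.21 − $156.57 = $3,757.64
Local income tax: $3,757.64 × 0.03 = $112.73
State withholding: $3,757.64 × 0.07 = $263.03
SDI: $3,914.21 × 0.018 = $70.46
State unemployment insurance (employee share): $3,914.21 × 0.001 = $3.91
AD&D insurance premium: $358.90
Total deductions = $156.57 + $112.73 + $263.03 + $70.46 + $3.91 + $358.90 = $965.60
Net pay = $3,914.21 − $965.60 = $2,948.61

$2,948.61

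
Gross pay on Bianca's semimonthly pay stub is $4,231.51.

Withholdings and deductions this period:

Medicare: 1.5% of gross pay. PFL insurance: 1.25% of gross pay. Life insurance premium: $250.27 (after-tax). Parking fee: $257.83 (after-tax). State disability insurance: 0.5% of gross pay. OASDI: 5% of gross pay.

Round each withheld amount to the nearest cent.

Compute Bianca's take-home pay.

$3,374.31

State disability insurance: $4,231.51 × 0.005 = $21.16
PFL insurance: $4,231.51 × 0.0125 = $52.89
OASDI: $4,231.51 × 0.05 = $211.58
Medicare: $4,231.51 × 0.015 = $63.47
Life insurance premium: $250.27
Parking fee: $257.83
Total deductions = $21.16 + $52.89 + $211.58 + $63.47 + $250.27 + $257.83 = $857.20
Net pay = $4,231.51 − $857.20 = $3,374.31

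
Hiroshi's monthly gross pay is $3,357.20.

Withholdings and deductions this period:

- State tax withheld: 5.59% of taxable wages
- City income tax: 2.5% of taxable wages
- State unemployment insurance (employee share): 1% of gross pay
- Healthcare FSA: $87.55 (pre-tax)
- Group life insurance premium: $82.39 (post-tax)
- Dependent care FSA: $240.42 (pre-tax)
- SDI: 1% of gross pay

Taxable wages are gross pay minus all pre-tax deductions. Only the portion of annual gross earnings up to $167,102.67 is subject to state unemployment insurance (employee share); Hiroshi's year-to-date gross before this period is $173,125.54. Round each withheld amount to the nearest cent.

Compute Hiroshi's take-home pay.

$2,668.21

Dependent care FSA: $240.42
Healthcare FSA: $87.55
Pre-tax total = $240.42 + $87.55 = $327.97
Taxable wages = $3,357.20 − $327.97 = $3,029.23
State tax withheld: $3,029.23 × 0.0559 = $169.33
City income tax: $3,029.23 × 0.025 = $75.73
State unemployment insurance (employee share): annual cap $167,102.67 already reached (YTD $173,125.54), so $0.00
SDI: $3,357.20 × 0.01 = $33.57
Group life insurance premium: $82.39
Total deductions = $240.42 + $87.55 + $169.33 + $75.73 + $0.00 + $33.57 + $82.39 = $688.99
Net pay = $3,357.20 − $688.99 = $2,668.21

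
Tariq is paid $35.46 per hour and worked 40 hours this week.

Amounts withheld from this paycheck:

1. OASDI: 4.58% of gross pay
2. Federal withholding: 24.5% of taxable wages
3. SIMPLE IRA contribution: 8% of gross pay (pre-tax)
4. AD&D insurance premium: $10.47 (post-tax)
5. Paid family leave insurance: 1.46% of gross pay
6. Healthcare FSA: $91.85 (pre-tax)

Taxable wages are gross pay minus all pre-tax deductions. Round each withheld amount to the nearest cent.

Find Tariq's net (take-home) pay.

$819.74

Gross pay: 40 × $35.46 = $1,418.40
SIMPLE IRA contribution: $1,418.40 × 0.08 = $113.47
Healthcare FSA: $91.85
Pre-tax total = $113.47 + $91.85 = $205.32
Taxable wages = $1,418.40 − $205.32 = $1,213.08
Federal withholding: $1,213.08 × 0.245 = $297.20
OASDI: $1,418.40 × 0.0458 = $64.96
Paid family leave insurance: $1,418.40 × 0.0146 = $20.71
AD&D insurance premium: $10.47
Total deductions = $113.47 + $91.85 + $297.20 + $64.96 + $20.71 + $10.47 = $598.66
Net pay = $1,418.40 − $598.66 = $819.74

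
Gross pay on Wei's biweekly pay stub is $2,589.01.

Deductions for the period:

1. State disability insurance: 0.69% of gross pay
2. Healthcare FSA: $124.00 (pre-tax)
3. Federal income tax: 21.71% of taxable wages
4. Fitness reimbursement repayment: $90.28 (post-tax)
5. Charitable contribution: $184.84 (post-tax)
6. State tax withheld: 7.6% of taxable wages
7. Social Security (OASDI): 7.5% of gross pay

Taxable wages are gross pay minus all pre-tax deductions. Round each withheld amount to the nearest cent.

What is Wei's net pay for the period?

$1,255.36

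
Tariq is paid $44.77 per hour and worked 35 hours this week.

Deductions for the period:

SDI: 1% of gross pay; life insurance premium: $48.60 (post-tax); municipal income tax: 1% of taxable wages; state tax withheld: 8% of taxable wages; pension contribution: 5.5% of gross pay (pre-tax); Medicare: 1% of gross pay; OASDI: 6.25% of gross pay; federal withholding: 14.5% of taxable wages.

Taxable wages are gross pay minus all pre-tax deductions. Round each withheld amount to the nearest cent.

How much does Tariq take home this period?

$954.92

Gross pay: 35 × $44.77 = $1,566.95
Pension contribution: $1,566.95 × 0.055 = $86.18
Taxable wages = $1,566.95 − $86.18 = $1,480.77
Federal withholding: $1,480.77 × 0.145 = $214.71
Municipal income tax: $1,480.77 × 0.01 = $14.81
State tax withheld: $1,480.77 × 0.08 = $118.46
OASDI: $1,566.95 × 0.0625 = $97.93
Medicare: $1,566.95 × 0.01 = $15.67
SDI: $1,566.95 × 0.01 = $15.67
Life insurance premium: $48.60
Total deductions = $86.18 + $214.71 + $14.81 + $118.46 + $97.93 + $15.67 + $15.67 + $48.60 = $612.03
Net pay = $1,566.95 − $612.03 = $954.92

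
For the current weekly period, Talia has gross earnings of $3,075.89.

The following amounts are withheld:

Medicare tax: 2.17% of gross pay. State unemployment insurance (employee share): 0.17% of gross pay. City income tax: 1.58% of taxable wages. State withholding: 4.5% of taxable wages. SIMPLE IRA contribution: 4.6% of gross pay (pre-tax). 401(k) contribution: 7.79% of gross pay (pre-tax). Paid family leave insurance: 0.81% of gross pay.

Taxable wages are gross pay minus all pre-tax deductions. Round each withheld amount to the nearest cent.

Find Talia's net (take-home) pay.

$2,434.05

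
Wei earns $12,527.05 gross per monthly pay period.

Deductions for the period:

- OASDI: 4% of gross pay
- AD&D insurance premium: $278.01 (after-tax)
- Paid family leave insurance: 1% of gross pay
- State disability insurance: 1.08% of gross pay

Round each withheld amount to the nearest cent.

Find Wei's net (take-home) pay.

$11,487.40

Paid family leave insurance: $12,527.05 × 0.01 = $125.27
OASDI: $12,527.05 × 0.04 = $501.08
State disability insurance: $12,527.05 × 0.0108 = $135.29
AD&D insurance premium: $278.01
Total deductions = $125.27 + $501.08 + $135.29 + $278.01 = $1,039.65
Net pay = $12,527.05 − $1,039.65 = $11,487.40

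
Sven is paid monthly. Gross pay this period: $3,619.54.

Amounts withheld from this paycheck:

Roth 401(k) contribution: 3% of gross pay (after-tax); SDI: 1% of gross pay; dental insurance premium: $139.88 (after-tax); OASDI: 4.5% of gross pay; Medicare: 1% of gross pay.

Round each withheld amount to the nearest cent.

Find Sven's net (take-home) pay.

$3,135.79

OASDI: $3,619.54 × 0.045 = $162.88
Medicare: $3,619.54 × 0.01 = $36.20
SDI: $3,619.54 × 0.01 = $36.20
Roth 401(k) contribution: $3,619.54 × 0.03 = $108.59
Dental insurance premium: $139.88
Total deductions = $162.88 + $36.20 + $36.20 + $108.59 + $139.88 = $483.75
Net pay = $3,619.54 − $483.75 = $3,135.79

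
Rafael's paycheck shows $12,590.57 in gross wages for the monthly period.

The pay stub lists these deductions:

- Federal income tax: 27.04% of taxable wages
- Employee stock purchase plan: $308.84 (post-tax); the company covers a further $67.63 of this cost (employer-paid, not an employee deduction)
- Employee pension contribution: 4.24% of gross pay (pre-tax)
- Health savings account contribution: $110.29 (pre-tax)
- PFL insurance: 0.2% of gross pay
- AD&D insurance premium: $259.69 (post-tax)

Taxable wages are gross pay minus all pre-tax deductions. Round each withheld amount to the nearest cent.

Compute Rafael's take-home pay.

$8,122.41

Health savings account contribution: $110.29
Employee pension contribution: $12,590.57 × 0.0424 = $533.84
Pre-tax total = $110.29 + $533.84 = $644.13
Taxable wages = $12,590.57 − $644.13 = $11,946.44
Federal income tax: $11,946.44 × 0.2704 = $3,230.32
PFL insurance: $12,590.57 × 0.002 = $25.18
Employee stock purchase plan: $308.84
AD&D insurance premium: $259.69
(Employer's $67.63 toward employee stock purchase plan is not withheld from the employee.)
Total deductions = $110.29 + $533.84 + $3,230.32 + $25.18 + $308.84 + $259.69 = $4,468.16
Net pay = $12,590.57 − $4,468.16 = $8,122.41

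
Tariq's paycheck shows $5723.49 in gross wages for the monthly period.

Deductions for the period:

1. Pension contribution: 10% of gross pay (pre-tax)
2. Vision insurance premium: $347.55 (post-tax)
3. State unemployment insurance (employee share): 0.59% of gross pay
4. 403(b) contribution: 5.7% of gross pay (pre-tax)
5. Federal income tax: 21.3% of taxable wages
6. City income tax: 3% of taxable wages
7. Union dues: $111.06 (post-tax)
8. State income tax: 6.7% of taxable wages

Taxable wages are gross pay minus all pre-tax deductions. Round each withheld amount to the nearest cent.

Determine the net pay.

403(b) contribution: $5723.49 × 0.057 = $326.24
Pension contribution: $5723.49 × 0.1 = $572.35
Pre-tax total = $326.24 + $572.35 = $898.59
Taxable wages = $5723.49 − $898.59 = $4824.90
City income tax: $4824.90 × 0.03 = $144.75
State income tax: $4824.90 × 0.067 = $323.27
Federal income tax: $4824.90 × 0.213 = $1027.70
State unemployment insurance (employee share): $5723.49 × 0.0059 = $33.77
Vision insurance premium: $347.55
Union dues: $111.06
Total deductions = $326.24 + $572.35 + $144.75 + $323.27 + $1027.70 + $33.77 + $347.55 + $111.06 = $2886.69
Net pay = $5723.49 − $2886.69 = $2836.80

$2836.80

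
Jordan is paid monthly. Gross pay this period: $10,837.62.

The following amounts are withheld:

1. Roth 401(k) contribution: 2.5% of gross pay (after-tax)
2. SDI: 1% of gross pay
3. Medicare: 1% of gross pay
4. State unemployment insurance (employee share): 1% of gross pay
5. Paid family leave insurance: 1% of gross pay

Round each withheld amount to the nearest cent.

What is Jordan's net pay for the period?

Paid family leave insurance: $10,837.62 × 0.01 = $108.38
Medicare: $10,837.62 × 0.01 = $108.38
State unemployment insurance (employee share): $10,837.62 × 0.01 = $108.38
SDI: $10,837.62 × 0.01 = $108.38
Roth 401(k) contribution: $10,837.62 × 0.025 = $270.94
Total deductions = $108.38 + $108.38 + $108.38 + $108.38 + $270.94 = $704.46
Net pay = $10,837.62 − $704.46 = $10,133.16

$10,133.16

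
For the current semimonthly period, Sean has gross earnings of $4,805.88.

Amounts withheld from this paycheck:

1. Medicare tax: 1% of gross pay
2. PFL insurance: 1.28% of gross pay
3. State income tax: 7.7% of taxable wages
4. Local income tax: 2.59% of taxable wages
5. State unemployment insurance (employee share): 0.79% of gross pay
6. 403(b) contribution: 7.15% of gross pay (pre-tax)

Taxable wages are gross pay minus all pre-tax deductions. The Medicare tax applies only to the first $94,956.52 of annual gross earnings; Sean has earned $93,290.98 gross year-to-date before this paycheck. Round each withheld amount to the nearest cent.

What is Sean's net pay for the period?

$3,886.95

403(b) contribution: $4,805.88 × 0.0715 = $343.62
Taxable wages = $4,805.88 − $343.62 = $4,462.26
State income tax: $4,462.26 × 0.077 = $343.59
Local income tax: $4,462.26 × 0.0259 = $115.57
State unemployment insurance (employee share): $4,805.88 × 0.0079 = $37.97
PFL insurance: $4,805.88 × 0.0128 = $61.52
Medicare tax: only $94,956.52 − $93,290.98 = $1,665.54 of this check is subject → $1,665.54 × 0.01 = $16.66
Total deductions = $343.62 + $343.59 + $115.57 + $37.97 + $61.52 + $16.66 = $918.93
Net pay = $4,805.88 − $918.93 = $3,886.95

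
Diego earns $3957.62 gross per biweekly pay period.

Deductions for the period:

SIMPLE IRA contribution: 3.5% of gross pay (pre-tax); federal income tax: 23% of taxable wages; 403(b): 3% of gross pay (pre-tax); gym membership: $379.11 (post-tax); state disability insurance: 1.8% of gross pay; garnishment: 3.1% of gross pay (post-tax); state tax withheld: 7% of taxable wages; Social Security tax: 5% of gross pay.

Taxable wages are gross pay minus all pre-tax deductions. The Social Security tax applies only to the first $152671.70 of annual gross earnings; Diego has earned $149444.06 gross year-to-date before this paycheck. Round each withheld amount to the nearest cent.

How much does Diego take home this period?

403(b): $3957.62 × 0.03 = $118.73
SIMPLE IRA contribution: $3957.62 × 0.035 = $138.52
Pre-tax total = $118.73 + $138.52 = $257.25
Taxable wages = $3957.62 − $257.25 = $3700.37
Federal income tax: $3700.37 × 0.23 = $851.09
State tax withheld: $3700.37 × 0.07 = $259.03
Social Security tax: only $152671.70 − $149444.06 = $3227.64 of this check is subject → $3227.64 × 0.05 = $161.38
State disability insurance: $3957.62 × 0.018 = $71.24
Gym membership: $379.11
Garnishment: $3957.62 × 0.031 = $122.69
Total deductions = $118.73 + $138.52 + $851.09 + $259.03 + $161.38 + $71.24 + $379.11 + $122.69 = $2101.79
Net pay = $3957.62 − $2101.79 = $1855.83

$1855.83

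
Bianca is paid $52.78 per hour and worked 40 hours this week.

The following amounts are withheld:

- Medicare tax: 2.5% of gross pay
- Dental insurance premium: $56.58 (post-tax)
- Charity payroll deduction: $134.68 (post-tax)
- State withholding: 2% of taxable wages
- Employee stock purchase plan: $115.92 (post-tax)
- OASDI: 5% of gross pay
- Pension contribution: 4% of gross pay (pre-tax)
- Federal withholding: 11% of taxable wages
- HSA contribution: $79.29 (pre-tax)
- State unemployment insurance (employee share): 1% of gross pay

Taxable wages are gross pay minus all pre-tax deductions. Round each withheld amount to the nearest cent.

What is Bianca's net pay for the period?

$1207.66

Gross pay: 40 × $52.78 = $2111.20
HSA contribution: $79.29
Pension contribution: $2111.20 × 0.04 = $84.45
Pre-tax total = $79.29 + $84.45 = $163.74
Taxable wages = $2111.20 − $163.74 = $1947.46
State withholding: $1947.46 × 0.02 = $38.95
Federal withholding: $1947.46 × 0.11 = $214.22
OASDI: $2111.20 × 0.05 = $105.56
Medicare tax: $2111.20 × 0.025 = $52.78
State unemployment insurance (employee share): $2111.20 × 0.01 = $21.11
Charity payroll deduction: $134.68
Dental insurance premium: $56.58
Employee stock purchase plan: $115.92
Total deductions = $79.29 + $84.45 + $38.95 + $214.22 + $105.56 + $52.78 + $21.11 + $134.68 + $56.58 + $115.92 = $903.54
Net pay = $2111.20 − $903.54 = $1207.66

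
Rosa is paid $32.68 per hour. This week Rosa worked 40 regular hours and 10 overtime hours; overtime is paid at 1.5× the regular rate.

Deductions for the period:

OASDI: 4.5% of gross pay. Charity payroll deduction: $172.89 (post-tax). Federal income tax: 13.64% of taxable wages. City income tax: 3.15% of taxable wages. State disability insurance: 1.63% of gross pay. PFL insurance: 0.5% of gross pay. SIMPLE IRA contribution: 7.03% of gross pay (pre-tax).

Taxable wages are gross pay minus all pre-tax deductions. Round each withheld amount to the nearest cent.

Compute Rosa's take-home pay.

$1,098.41

Regular pay: 40 × $32.68 = $1,307.20
Overtime pay: 10 × $32.68 × 1.5 = $490.20
Gross pay = $1,307.20 + $490.20 = $1,797.40
SIMPLE IRA contribution: $1,797.40 × 0.0703 = $126.36
Taxable wages = $1,797.40 − $126.36 = $1,671.04
Federal income tax: $1,671.04 × 0.1364 = $227.93
City income tax: $1,671.04 × 0.0315 = $52.64
OASDI: $1,797.40 × 0.045 = $80.88
State disability insurance: $1,797.40 × 0.0163 = $29.30
PFL insurance: $1,797.40 × 0.005 = $8.99
Charity payroll deduction: $172.89
Total deductions = $126.36 + $227.93 + $52.64 + $80.88 + $29.30 + $8.99 + $172.89 = $698.99
Net pay = $1,797.40 − $698.99 = $1,098.41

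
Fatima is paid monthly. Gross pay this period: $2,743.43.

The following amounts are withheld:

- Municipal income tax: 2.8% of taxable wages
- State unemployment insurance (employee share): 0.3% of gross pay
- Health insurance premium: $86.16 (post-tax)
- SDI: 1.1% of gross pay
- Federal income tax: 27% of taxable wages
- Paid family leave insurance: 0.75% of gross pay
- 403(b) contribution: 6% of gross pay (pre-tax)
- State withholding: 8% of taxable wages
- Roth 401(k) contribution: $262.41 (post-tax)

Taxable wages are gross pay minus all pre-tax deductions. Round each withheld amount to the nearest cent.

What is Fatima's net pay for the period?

$1,196.46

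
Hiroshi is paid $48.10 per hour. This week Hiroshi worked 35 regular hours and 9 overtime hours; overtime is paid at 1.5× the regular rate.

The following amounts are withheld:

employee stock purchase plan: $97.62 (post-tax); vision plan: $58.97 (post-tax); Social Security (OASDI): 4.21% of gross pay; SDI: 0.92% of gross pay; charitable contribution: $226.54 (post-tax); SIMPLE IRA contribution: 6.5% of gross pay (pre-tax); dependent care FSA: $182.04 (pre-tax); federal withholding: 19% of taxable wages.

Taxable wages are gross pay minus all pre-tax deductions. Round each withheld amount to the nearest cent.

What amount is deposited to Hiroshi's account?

Regular pay: 35 × $48.10 = $1,683.50
Overtime pay: 9 × $48.10 × 1.5 = $649.35
Gross pay = $1,683.50 + $649.35 = $2,332.85
Dependent care FSA: $182.04
SIMPLE IRA contribution: $2,332.85 × 0.065 = $151.64
Pre-tax total = $182.04 + $151.64 = $333.68
Taxable wages = $2,332.85 − $333.68 = $1,999.17
Federal withholding: $1,999.17 × 0.19 = $379.84
SDI: $2,332.85 × 0.0092 = $21.46
Social Security (OASDI): $2,332.85 × 0.0421 = $98.21
Employee stock purchase plan: $97.62
Vision plan: $58.97
Charitable contribution: $226.54
Total deductions = $182.04 + $151.64 + $379.84 + $21.46 + $98.21 + $97.62 + $58.97 + $226.54 = $1,216.32
Net pay = $2,332.85 − $1,216.32 = $1,116.53

$1,116.53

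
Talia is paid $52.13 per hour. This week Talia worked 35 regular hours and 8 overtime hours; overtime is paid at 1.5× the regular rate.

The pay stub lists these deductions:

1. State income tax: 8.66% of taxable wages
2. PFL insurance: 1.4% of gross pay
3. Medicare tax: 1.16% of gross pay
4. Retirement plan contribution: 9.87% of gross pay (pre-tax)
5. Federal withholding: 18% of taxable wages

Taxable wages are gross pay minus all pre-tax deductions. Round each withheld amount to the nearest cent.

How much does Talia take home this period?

Regular pay: 35 × $52.13 = $1824.55
Overtime pay: 8 × $52.13 × 1.5 = $625.56
Gross pay = $1824.55 + $625.56 = $2450.11
Retirement plan contribution: $2450.11 × 0.0987 = $241.83
Taxable wages = $2450.11 − $241.83 = $2208.28
State income tax: $2208.28 × 0.0866 = $191.24
Federal withholding: $2208.28 × 0.18 = $397.49
PFL insurance: $2450.11 × 0.014 = $34.30
Medicare tax: $2450.11 × 0.0116 = $28.42
Total deductions = $241.83 + $191.24 + $397.49 + $34.30 + $28.42 = $893.28
Net pay = $2450.11 − $893.28 = $1556.83

$1556.83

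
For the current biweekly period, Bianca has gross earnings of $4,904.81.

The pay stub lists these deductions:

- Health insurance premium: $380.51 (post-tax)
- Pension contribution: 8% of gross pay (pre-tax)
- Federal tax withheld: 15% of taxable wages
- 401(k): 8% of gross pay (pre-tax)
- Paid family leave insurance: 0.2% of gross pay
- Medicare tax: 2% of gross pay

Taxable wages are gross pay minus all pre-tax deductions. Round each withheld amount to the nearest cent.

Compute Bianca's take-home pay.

$3,013.62

401(k): $4,904.81 × 0.08 = $392.38
Pension contribution: $4,904.81 × 0.08 = $392.38
Pre-tax total = $392.38 + $392.38 = $784.76
Taxable wages = $4,904.81 − $784.76 = $4,120.05
Federal tax withheld: $4,120.05 × 0.15 = $618.01
Medicare tax: $4,904.81 × 0.02 = $98.10
Paid family leave insurance: $4,904.81 × 0.002 = $9.81
Health insurance premium: $380.51
Total deductions = $392.38 + $392.38 + $618.01 + $98.10 + $9.81 + $380.51 = $1,891.19
Net pay = $4,904.81 − $1,891.19 = $3,013.62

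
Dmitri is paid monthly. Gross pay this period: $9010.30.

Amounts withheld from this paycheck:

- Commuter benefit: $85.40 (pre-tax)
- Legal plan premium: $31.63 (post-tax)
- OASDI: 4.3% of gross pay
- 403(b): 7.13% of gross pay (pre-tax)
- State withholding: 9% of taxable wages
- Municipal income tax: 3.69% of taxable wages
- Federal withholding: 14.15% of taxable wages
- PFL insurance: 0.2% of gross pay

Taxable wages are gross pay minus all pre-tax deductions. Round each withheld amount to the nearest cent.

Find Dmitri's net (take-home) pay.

Commuter benefit: $85.40
403(b): $9010.30 × 0.0713 = $642.43
Pre-tax total = $85.40 + $642.43 = $727.83
Taxable wages = $9010.30 − $727.83 = $8282.47
State withholding: $8282.47 × 0.09 = $745.42
Federal withholding: $8282.47 × 0.1415 = $1171.97
Municipal income tax: $8282.47 × 0.0369 = $305.62
PFL insurance: $9010.30 × 0.002 = $18.02
OASDI: $9010.30 × 0.043 = $387.44
Legal plan premium: $31.63
Total deductions = $85.40 + $642.43 + $745.42 + $1171.97 + $305.62 + $18.02 + $387.44 + $31.63 = $3387.93
Net pay = $9010.30 − $3387.93 = $5622.37

$5622.37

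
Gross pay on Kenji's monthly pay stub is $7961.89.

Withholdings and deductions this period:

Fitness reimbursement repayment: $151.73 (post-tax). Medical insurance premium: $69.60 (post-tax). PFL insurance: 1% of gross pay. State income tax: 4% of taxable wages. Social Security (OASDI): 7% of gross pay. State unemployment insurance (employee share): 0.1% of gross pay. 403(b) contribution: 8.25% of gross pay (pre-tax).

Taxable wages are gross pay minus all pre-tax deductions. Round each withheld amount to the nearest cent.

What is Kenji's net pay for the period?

403(b) contribution: $7961.89 × 0.0825 = $656.86
Taxable wages = $7961.89 − $656.86 = $7305.03
State income tax: $7305.03 × 0.04 = $292.20
PFL insurance: $7961.89 × 0.01 = $79.62
Social Security (OASDI): $7961.89 × 0.07 = $557.33
State unemployment insurance (employee share): $7961.89 × 0.001 = $7.96
Fitness reimbursement repayment: $151.73
Medical insurance premium: $69.60
Total deductions = $656.86 + $292.20 + $79.62 + $557.33 + $7.96 + $151.73 + $69.60 = $1815.30
Net pay = $7961.89 − $1815.30 = $6146.59

$6146.59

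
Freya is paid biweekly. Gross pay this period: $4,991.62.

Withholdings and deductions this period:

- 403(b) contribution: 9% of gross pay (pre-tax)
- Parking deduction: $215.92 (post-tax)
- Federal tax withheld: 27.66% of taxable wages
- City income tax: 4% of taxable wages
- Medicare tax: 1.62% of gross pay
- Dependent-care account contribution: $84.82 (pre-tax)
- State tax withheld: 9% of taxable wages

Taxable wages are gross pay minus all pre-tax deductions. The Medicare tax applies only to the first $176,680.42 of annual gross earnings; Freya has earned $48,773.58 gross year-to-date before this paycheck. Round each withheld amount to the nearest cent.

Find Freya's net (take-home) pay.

$2,348.33

403(b) contribution: $4,991.62 × 0.09 = $449.25
Dependent-care account contribution: $84.82
Pre-tax total = $449.25 + $84.82 = $534.07
Taxable wages = $4,991.62 − $534.07 = $4,457.55
Federal tax withheld: $4,457.55 × 0.2766 = $1,232.96
City income tax: $4,457.55 × 0.04 = $178.30
State tax withheld: $4,457.55 × 0.09 = $401.18
Medicare tax: cap not yet reached, full $4,991.62 is subject → $4,991.62 × 0.0162 = $80.86
Parking deduction: $215.92
Total deductions = $449.25 + $84.82 + $1,232.96 + $178.30 + $401.18 + $80.86 + $215.92 = $2,643.29
Net pay = $4,991.62 − $2,643.29 = $2,348.33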